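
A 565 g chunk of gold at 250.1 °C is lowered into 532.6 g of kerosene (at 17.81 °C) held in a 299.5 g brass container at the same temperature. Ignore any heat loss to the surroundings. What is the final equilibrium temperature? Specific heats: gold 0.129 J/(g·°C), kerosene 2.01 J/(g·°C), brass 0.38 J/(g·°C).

Net heat exchanged in the isolated system is zero:
565·0.129·(T − 250.1) + 532.6·2.01·(T − 17.81) + 299.5·0.38·(T − 17.81) = 0
72.89(T − 250.1) + 1070.5(T − 17.81) + 113.81(T − 17.81) = 0
1257.2 T = 39322
T = 39322 / 1257.2 = 31.3 °C

T_f ≈ 31.3 °C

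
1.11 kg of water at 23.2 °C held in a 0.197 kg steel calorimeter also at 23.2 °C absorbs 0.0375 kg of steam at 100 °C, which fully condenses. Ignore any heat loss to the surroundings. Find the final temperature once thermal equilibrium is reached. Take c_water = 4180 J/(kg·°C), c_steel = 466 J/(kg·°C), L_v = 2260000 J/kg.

T_f ≈ 43.0 °C

Sum of m c ΔT and latent-heat terms is zero:
latent heat released on condensation: 0.0375·2260000 = 84750
  condensate cools 100→T: 0.0375·4180·(T − 100) = 156.75(T − 100)
  water warms: 1.11·4180·(T − 23.2) = 4639.8(T − 23.2)
  steel cup: 0.197·466·(T − 23.2) = 91.8(T − 23.2)
4888.4 T = 84750 + 15675 + 109773 = 210198
T ≈ 43.00 °C — below 100 °C, confirming all the steam condensed.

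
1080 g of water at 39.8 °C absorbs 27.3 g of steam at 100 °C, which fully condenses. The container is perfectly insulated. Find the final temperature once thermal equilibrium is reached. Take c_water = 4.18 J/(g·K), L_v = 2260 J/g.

Net heat exchanged in the isolated system is zero:
condense steam: −27.3×2260 = −61698
  condensed water 100 °C→T: 114.11(T − 100)
  water warms: 1080×4.18×(T − 39.8) = 4514.4(T − 39.8)
4628.5 T = 61698 + 11411 + 179673 = 252783
T ≈ 54.61 °C — below 100 °C, confirming all the steam condensed.

T_f ≈ 54.6 °C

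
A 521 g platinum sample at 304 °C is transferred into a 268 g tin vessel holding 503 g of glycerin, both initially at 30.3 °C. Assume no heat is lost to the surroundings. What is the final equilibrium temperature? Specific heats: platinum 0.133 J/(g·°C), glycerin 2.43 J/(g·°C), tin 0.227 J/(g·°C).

T_f ≈ 44.3 °C

Energy conservation, ΣQ = 0:
521*0.133*(T − 304) + 503*2.43*(T − 30.3) + 268*0.227*(T − 30.3) = 0
(69.29 + 1222.3 + 60.84) T = 69.29*304 + 1222.3*30.3 + 60.84*30.3
T ≈ 44.32 °C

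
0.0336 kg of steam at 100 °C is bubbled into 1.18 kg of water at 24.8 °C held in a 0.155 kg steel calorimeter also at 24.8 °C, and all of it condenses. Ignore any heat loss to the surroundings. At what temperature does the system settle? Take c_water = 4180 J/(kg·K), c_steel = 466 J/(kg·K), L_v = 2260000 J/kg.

Conservation of energy gives ΣQ = 0:
latent heat released on condensation: 0.0336×2260000 = 75936; condensed water 100 °C→T: 140.45(T − 100); original water: 4932.4(T − 24.8); steel cup: 0.155×466×(T − 24.8) = 72.23(T − 24.8)
5145.1 T = 75936 + 14045 + 124115 = 214096
T ≈ 41.61 °C, under the boiling point, so the assumption holds.

T_f ≈ 41.6 °C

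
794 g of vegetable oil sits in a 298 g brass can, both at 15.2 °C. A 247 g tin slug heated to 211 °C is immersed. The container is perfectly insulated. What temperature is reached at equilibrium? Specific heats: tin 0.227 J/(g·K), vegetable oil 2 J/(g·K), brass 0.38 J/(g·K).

T_f ≈ 21.4 °C

T_f = Σ m_i c_i T_i / Σ m_i c_i:
T_f = (56.07×211 + 1588×15.2 + 113.24×15.2) / (56.07 + 1588 + 113.24)
    = 37689 / 1757.3 ≈ 21.45 °C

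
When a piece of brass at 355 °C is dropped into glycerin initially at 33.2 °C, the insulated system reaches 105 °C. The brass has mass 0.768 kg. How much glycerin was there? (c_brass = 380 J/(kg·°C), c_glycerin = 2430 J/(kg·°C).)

m ≈ 0.418 kg

Heat lost by the brass = heat gained by the glycerin:
0.768×380×(355 − 105) = m×2430×(105 − 33.2)
174474 m = 72960  ⇒  m ≈ 0.4182 kg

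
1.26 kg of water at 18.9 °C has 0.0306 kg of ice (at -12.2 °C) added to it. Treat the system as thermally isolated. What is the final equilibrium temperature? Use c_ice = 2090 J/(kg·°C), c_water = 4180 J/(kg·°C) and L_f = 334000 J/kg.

T_f ≈ 16.4 °C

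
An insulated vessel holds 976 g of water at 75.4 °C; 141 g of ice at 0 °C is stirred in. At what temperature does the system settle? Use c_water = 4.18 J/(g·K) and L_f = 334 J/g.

T_f ≈ 55.8 °C

Energy balance with sensible and latent terms:
melt ice: 141×334 = 47094
  warm the meltwater: 589.38 T
  water cools: 976×4.18×(T − 75.4) = 4079.7(T − 75.4)
4669.1 T = 307608 − 47094 = 260514
T ≈ 55.80 °C — above 0 °C, consistent with complete melting.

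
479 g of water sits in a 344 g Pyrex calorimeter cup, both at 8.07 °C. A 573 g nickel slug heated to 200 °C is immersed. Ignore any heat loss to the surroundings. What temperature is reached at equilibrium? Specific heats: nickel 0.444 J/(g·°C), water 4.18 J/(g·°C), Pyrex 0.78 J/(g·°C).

Energy conservation, ΣQ = 0:
573*0.444*(T − 200) + 479*4.18*(T − 8.07) + 344*0.78*(T − 8.07) = 0
254.41(T − 200) + 2002.2(T − 8.07) + 268.32(T − 8.07) = 0
2525 T = 69206
T ≈ 27.41 °C

T_f ≈ 27.4 °C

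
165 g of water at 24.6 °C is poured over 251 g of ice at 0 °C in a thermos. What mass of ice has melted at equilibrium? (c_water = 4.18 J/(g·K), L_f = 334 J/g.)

m_melted ≈ 50.8 g

Heat available from the water dropping to 0 °C: 165×4.18×24.6 = 16967 J.
Melting all 251 g of ice would need 251×334 = 83834 J.
That's not enough to melt it all — equilibrium is at 0 °C with ice remaining.
m_melted×334 = 16967  ⇒  m_melted ≈ 50.8 g.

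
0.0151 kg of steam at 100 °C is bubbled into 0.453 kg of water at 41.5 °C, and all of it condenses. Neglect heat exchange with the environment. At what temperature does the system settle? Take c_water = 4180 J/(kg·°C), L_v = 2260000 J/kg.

T_f ≈ 60.8 °C

Energy conservation, ΣQ = 0:
condense steam: −0.0151×2260000 = −34126
  condensed water 100 °C→T: 63.12(T − 100)
  original water: 1893.5(T − 41.5)
1956.7 T = 34126 + 6311.8 + 78582 = 119020
T ≈ 60.83 °C, under the boiling point, so the assumption holds.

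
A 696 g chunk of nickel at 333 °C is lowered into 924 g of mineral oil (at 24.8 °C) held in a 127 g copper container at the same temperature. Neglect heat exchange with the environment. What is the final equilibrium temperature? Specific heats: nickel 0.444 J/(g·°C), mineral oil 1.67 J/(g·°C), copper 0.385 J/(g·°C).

Conservation of energy gives ΣQ = 0:
696×0.444×(T − 333) + 924×1.67×(T − 24.8) + 127×0.385×(T − 24.8) = 0
309.02(T − 333) + 1543.1(T − 24.8) + 48.9(T − 24.8) = 0
1901 T = 142386
T ≈ 74.90 °C

T_f ≈ 74.9 °C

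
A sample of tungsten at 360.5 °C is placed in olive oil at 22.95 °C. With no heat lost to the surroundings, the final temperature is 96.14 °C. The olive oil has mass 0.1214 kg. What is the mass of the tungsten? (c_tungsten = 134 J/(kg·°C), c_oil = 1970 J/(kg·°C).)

m ≈ 0.494 kg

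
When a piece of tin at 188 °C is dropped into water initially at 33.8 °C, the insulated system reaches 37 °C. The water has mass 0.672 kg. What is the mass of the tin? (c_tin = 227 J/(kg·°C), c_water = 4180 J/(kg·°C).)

m ≈ 0.262 kg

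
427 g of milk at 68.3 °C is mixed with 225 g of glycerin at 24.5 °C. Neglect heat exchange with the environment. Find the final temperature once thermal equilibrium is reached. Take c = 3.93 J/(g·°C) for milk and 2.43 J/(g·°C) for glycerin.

T_f ≈ 57.5 °C

T_f is the heat-capacity-weighted average of the initial temperatures:
T_f = (1678.1×68.3 + 546.75×24.5) / (1678.1 + 546.75)
    = 128010 / 2224.9 ≈ 57.54 °C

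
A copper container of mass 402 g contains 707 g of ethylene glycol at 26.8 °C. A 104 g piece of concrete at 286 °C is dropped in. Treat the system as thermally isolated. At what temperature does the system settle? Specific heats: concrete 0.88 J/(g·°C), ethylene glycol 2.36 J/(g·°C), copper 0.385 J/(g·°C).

T_f is the heat-capacity-weighted average of the initial temperatures:
T_f = (91.52*286 + 1668.5*26.8 + 154.77*26.8) / (91.52 + 1668.5 + 154.77)
    = 75039 / 1914.8 ≈ 39.19 °C

T_f ≈ 39.2 °C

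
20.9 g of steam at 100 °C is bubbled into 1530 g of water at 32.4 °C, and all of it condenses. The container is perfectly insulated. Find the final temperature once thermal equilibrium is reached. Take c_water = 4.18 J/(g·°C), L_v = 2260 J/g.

T_f ≈ 40.6 °C

Let T be the final temperature. ΣQ_i = 0:
condense steam: −20.9×2260 = −47234; condensate cools 100→T: 20.9×4.18×(T − 100) = 87.36(T − 100); original water: 6395.4(T − 32.4)
6482.8 T = 47234 + 8736.2 + 207211 = 263181
T ≈ 40.60 °C — below 100 °C, confirming all the steam condensed.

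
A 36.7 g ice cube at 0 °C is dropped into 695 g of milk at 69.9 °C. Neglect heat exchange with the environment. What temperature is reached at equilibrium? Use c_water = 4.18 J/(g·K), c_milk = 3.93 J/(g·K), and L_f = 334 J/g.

Net heat exchanged in the isolated system is zero:
fusion: m_ice L_f = 36.7×334 = 12258
  warm the meltwater: 153.41 T
  milk: 2731.3(T − 69.9)
2884.8 T = 190921 − 12258 = 178664
T ≈ 61.93 °C — above 0 °C, consistent with complete melting.

T_f ≈ 61.9 °C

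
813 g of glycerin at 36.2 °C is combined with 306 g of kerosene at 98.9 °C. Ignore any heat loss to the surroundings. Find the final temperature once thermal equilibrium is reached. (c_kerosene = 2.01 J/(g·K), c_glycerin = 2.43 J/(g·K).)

T_f = Σ m_i c_i T_i / Σ m_i c_i:
T_f = (615.06·98.9 + 1975.6·36.2) / (615.06 + 1975.6)
    = 132346 / 2590.7 ≈ 51.09 °C

T_f ≈ 51.1 °C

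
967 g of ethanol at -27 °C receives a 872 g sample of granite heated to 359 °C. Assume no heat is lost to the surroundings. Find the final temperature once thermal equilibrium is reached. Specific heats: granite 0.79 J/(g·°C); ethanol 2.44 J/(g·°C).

Set heat shed by the hot body equal to heat absorbed by the cold body:
872·0.79·(359 − T) = 967·2.44·(T − (-27))
688.88(359 − T) = 2359.5(T − (-27))
3048.4 T = 183602  ⇒  T ≈ 60.23 °C

T_f ≈ 60.2 °C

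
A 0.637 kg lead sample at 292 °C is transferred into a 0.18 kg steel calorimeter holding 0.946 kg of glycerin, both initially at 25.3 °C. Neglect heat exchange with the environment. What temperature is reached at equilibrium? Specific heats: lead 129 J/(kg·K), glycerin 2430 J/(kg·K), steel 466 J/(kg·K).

Taking heat into each body as positive, Σ m c ΔT = 0:
0.637×129×(T − 292) + 0.946×2430×(T − 25.3) + 0.18×466×(T − 25.3) = 0
82.17(T − 292) + 2298.8(T − 25.3) + 83.88(T − 25.3) = 0
(82.17 + 2298.8 + 83.88) T = 82.17×292 + 2298.8×25.3 + 83.88×25.3
T = 84276 / 2464.8 = 34.2 °C

T_f ≈ 34.2 °C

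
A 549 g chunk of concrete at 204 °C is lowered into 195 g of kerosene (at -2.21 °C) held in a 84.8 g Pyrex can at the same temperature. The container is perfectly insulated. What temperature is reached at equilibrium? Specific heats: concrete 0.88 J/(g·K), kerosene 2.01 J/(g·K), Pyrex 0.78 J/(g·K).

T_f ≈ 103.6 °C

Conservation of energy gives ΣQ = 0:
549×0.88×(T − 204) + 195×2.01×(T − (-2.21)) + 84.8×0.78×(T − (-2.21)) = 0
483.12(T − 204) + 391.95(T − (-2.21)) + 66.14(T − (-2.21)) = 0
941.21 T = 97544
T ≈ 103.64 °C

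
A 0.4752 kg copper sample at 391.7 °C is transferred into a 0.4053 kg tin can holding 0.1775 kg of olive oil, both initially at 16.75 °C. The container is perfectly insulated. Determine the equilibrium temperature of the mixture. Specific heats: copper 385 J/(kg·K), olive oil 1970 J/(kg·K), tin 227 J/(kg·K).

Net heat exchanged in the isolated system is zero:
0.4752·385·(T − 391.7) + 0.1775·1970·(T − 16.75) + 0.4053·227·(T − 16.75) = 0
182.95(T − 391.7) + 349.67(T − 16.75) + 92(T − 16.75) = 0
(182.95 + 349.67 + 92) T = 182.95·391.7 + 349.67·16.75 + 92·16.75
T ≈ 126.57 °C

T_f ≈ 126.6 °C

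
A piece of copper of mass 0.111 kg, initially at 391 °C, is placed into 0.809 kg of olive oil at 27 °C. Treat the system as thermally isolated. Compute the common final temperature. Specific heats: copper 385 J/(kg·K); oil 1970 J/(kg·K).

Heat lost by the copper equals heat gained by the oil:
0.111×385×(391 − T) = 0.809×1970×(T − 27)
42.73(391 − T) = 1593.7(T − 27)
1636.5 T = 59740  ⇒  T ≈ 36.51 °C

T_f ≈ 36.5 °C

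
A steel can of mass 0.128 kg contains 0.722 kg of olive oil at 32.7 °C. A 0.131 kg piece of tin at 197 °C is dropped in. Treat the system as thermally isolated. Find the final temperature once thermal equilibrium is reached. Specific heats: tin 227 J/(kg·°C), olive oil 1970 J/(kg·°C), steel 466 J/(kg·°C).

T_f ≈ 35.9 °C

Setting the total heat transfer to zero:
0.131×227×(T − 197) + 0.722×1970×(T − 32.7) + 0.128×466×(T − 32.7) = 0
29.74(T − 197) + 1422.3(T − 32.7) + 59.65(T − 32.7) = 0
(29.74 + 1422.3 + 59.65) T = 29.74×197 + 1422.3×32.7 + 59.65×32.7
T ≈ 35.93 °C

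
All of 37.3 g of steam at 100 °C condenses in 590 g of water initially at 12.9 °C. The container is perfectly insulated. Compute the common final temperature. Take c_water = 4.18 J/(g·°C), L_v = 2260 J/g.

T_f ≈ 50.2 °C

Setting the total heat transfer to zero:
steam→water at 100 °C releases m L_v = 37.3×2260 = 84298; condensate cools 100→T: 37.3×4.18×(T − 100) = 155.91(T − 100); water warms: 590×4.18×(T − 12.9) = 2466.2(T − 12.9)
2622.1 T = 84298 + 15591 + 31814 = 131703
T ≈ 50.23 °C — below 100 °C, confirming all the steam condensed.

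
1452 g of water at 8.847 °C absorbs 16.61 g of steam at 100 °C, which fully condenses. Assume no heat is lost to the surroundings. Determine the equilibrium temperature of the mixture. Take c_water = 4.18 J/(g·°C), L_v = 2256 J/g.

T_f ≈ 16.0 °C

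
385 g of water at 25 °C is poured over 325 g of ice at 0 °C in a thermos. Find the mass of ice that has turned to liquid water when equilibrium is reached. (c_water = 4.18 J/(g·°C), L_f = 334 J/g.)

m_melted ≈ 120 g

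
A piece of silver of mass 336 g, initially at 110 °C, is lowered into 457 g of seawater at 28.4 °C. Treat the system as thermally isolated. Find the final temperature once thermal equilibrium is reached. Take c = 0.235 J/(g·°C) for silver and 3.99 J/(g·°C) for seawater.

T_f is the heat-capacity-weighted average of the initial temperatures:
T_f = (78.96·110 + 1823.4·28.4) / (78.96 + 1823.4)
    = 60471 / 1902.4 ≈ 31.79 °C

T_f ≈ 31.8 °C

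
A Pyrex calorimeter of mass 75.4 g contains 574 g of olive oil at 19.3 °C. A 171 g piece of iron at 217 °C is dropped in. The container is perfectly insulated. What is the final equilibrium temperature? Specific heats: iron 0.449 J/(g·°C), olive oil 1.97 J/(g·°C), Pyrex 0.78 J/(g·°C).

Setting the total heat transfer to zero:
171·0.449·(T − 217) + 574·1.97·(T − 19.3) + 75.4·0.78·(T − 19.3) = 0
(76.78 + 1130.8 + 58.81) T = 76.78·217 + 1130.8·19.3 + 58.81·19.3
T = 39620/1266.4 ≈ 31.29 °C

T_f ≈ 31.3 °C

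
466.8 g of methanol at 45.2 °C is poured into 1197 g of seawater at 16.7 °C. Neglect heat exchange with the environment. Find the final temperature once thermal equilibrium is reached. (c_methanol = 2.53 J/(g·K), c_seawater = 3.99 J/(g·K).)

T_f ≈ 22.4 °C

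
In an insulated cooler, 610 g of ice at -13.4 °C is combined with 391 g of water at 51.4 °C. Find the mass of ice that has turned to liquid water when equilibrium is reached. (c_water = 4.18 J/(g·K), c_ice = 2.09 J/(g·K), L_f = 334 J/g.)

m_melted ≈ 200 g

Cooling the water to 0 °C releases 391×4.18×51.4 = 84007 J.
Warming the ice to 0 °C takes 610×2.09×13.4 = 17084 J, leaving 66923 J for melting.
Fully melting the ice requires m_ice L_f = 610×334 = 203740 J.
Since 66923 < 203740 J, not all the ice melts; equilibrium is at 0 °C.
m_melt = 66923 / L_f = 200.4 g.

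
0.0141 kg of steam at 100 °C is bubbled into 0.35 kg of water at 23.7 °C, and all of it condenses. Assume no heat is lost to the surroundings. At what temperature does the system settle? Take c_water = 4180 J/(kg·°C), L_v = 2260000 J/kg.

Taking heat into each body as positive, Σ m c ΔT = 0:
steam→water at 100 °C releases m L_v = 0.0141×2260000 = 31866; condensate cools 100→T: 0.0141×4180×(T − 100) = 58.94(T − 100); water warms: 0.35×4180×(T − 23.7) = 1463(T − 23.7)
1521.9 T = 31866 + 5893.8 + 34673 = 72433
T ≈ 47.59 °C, under the boiling point, so the assumption holds.

T_f ≈ 47.6 °C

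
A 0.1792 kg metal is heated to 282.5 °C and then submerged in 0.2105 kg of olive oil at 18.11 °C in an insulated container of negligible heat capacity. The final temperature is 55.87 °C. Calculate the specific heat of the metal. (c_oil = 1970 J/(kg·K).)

m_s c (T_s − T_f) = m_oil c_oil (T_f − T_0):
0.1792·c·(282.5 − 55.87) = 0.2105·1970·(55.87 − 18.11)
40.61 c = 15659  ⇒  c ≈ 385.6 J/(kg·K)

c ≈ 386 J/(kg·K)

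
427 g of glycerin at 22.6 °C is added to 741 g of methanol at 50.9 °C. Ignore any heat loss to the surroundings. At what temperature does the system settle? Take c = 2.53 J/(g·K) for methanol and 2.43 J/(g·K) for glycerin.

T_f ≈ 40.8 °C

Heat gained plus heat lost sum to zero:
741×2.53×(T − 50.9) + 427×2.43×(T − 22.6) = 0
1874.7(T − 50.9) + 1037.6(T − 22.6) = 0
(1874.7 + 1037.6) T = 1874.7×50.9 + 1037.6×22.6
T = 118874 / 2912.3 = 40.8 °C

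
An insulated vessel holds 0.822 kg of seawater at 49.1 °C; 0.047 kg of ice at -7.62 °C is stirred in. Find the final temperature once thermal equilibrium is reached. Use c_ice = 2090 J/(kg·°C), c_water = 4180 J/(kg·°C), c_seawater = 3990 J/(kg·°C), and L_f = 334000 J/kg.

T_f ≈ 41.6 °C

Setting the total heat transfer to zero:
ice -7.62→0 °C: 0.047×2090×7.62 = 748.51
  melt ice: 0.047×334000 = 15698
  meltwater 0→T: 0.047×4180×T = 196.46 T
  seawater: 3279.8(T − 49.1)
3476.2 T = 161037 − 16447 = 144591
T ≈ 41.59 °C. Since T > 0 °C, the all-ice-melts assumption holds.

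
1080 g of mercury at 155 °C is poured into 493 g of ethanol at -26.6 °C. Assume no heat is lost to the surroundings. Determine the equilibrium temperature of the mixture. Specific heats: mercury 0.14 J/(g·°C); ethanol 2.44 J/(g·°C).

T_f is the heat-capacity-weighted average of the initial temperatures:
T_f = (151.2×155 + 1202.9×(-26.6)) / (151.2 + 1202.9)
    = -8561.7 / 1354.1 ≈ -6.32 °C

T_f ≈ -6.3 °C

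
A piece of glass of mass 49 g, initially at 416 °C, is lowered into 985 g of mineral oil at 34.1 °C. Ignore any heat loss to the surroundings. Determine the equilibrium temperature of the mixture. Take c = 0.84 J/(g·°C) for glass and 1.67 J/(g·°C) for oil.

Heat gained plus heat lost sum to zero:
49×0.84×(T − 416) + 985×1.67×(T − 34.1) = 0
1686.1 T = 73215
T = 73215 / 1686.1 = 43.4 °C

T_f ≈ 43.4 °C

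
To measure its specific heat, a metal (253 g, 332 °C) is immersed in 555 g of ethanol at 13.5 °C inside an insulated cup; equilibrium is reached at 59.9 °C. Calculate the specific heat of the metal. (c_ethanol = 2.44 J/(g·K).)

Taking heat into each body as positive, Σ m c ΔT = 0:
253×c×(59.9 − 332) + 555×2.44×(59.9 − 13.5) = 0
-68841 c = -62835
c = -62835/-68841 ≈ 0.9127 J/(g·K)

c ≈ 0.913 J/(g·K)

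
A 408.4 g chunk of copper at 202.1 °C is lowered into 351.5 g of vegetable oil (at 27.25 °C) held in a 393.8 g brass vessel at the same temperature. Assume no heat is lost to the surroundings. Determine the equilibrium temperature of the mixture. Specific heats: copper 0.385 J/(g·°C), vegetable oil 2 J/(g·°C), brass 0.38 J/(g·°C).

T_f ≈ 54.5 °C

Setting the total heat transfer to zero:
408.4*0.385*(T − 202.1) + 351.5*2*(T − 27.25) + 393.8*0.38*(T − 27.25) = 0
1009.9 T = 55012
T = 55012/1009.9 ≈ 54.47 °C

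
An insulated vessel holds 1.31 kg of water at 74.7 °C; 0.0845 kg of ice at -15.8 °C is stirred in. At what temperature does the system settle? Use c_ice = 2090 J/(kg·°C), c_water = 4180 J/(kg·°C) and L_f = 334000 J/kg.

T_f ≈ 64.9 °C

Sum of m c ΔT and latent-heat terms is zero:
ice -15.8→0 °C: 0.0845·2090·15.8 = 2790.4
  melt ice: 0.0845·334000 = 28223
  warm the meltwater: 353.21 T
  water: 5475.8(T − 74.7)
5829 T = 409042 − 31013 = 378029
T ≈ 64.85 °C. Since T > 0 °C, the all-ice-melts assumption holds.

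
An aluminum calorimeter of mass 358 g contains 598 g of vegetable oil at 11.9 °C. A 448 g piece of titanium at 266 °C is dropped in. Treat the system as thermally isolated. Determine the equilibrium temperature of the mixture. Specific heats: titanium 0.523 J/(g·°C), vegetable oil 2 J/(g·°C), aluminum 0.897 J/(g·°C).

With ΣQ=0 the equilibrium temperature is the m·c-weighted mean:
T_f = (234.3*266 + 1196*11.9 + 321.13*11.9) / (234.3 + 1196 + 321.13)
    = 80379 / 1751.4 ≈ 45.89 °C

T_f ≈ 45.9 °C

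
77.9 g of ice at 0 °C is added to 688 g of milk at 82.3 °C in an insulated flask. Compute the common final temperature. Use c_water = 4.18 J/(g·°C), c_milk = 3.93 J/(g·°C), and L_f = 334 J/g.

Energy conservation, ΣQ = 0:
latent heat to melt: 77.9×334 = 26019
  meltwater 0→T: 77.9×4.18×T = 325.62 T
  milk: 2703.8(T − 82.3)
3029.5 T = 222526 − 26019 = 196507
T ≈ 64.87 °C — above 0 °C, consistent with complete melting.

T_f ≈ 64.9 °C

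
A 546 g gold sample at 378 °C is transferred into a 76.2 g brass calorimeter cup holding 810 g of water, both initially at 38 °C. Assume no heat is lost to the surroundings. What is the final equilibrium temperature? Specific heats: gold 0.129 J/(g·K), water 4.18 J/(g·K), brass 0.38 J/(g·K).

T_f ≈ 44.9 °C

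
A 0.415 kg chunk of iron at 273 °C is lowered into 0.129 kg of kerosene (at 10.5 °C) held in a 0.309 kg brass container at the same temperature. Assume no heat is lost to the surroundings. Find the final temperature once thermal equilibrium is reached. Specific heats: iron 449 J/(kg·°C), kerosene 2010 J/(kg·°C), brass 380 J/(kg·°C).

T_f ≈ 97.4 °C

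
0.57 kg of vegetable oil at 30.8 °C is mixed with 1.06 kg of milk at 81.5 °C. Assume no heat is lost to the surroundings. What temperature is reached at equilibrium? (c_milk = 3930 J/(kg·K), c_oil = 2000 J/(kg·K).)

With ΣQ=0 the equilibrium temperature is the m·c-weighted mean:
T_f = (4165.8·81.5 + 1140·30.8) / (4165.8 + 1140)
    = 374625 / 5305.8 ≈ 70.61 °C

T_f ≈ 70.6 °C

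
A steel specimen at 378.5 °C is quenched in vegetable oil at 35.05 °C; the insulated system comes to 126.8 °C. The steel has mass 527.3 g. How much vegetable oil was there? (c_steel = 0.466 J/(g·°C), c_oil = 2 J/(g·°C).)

m ≈ 337 g

Heat lost by the steel = heat gained by the oil:
527.3·0.466·(378.5 − 126.8) = m·2·(126.8 − 35.05)
183.5 m = 61848  ⇒  m ≈ 337 g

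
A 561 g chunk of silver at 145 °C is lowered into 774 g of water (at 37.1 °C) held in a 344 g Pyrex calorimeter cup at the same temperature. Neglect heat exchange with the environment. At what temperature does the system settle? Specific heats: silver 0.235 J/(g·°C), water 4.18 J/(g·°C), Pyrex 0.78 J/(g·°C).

T_f ≈ 41.0 °C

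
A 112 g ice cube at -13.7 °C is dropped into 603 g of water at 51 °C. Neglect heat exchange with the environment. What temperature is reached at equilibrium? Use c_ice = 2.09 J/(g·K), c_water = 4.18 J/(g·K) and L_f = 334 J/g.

T_f ≈ 29.4 °C

Energy balance with sensible and latent terms:
warm ice to 0 °C: 112·2.09·(0 − (-13.7)) = 3206.9; fusion: m_ice L_f = 112·334 = 37408; warm the meltwater: 468.16 T; water cools: 603·4.18·(T − 51) = 2520.5(T − 51)
2988.7 T = 128548 − 40615 = 87933
T ≈ 29.42 °C (positive, so assuming full melt was valid).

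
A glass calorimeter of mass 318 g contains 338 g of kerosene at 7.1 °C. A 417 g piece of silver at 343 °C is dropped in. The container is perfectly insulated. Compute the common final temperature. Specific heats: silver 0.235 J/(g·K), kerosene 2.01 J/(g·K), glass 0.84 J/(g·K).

T_f ≈ 38.6 °C

T_f = Σ m_i c_i T_i / Σ m_i c_i:
T_f = (97.99×343 + 679.38×7.1 + 267.12×7.1) / (97.99 + 679.38 + 267.12)
    = 40332 / 1044.5 ≈ 38.61 °C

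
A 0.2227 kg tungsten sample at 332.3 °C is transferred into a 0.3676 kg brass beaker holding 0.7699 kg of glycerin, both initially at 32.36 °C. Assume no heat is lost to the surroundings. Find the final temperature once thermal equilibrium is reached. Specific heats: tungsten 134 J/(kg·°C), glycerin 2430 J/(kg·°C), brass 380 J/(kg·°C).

Setting the total heat transfer to zero:
0.2227×134×(T − 332.3) + 0.7699×2430×(T − 32.36) + 0.3676×380×(T − 32.36) = 0
29.84(T − 332.3) + 1870.9(T − 32.36) + 139.69(T − 32.36) = 0
2040.4 T = 74978
T = 74978/2040.4 ≈ 36.75 °C

T_f ≈ 36.7 °C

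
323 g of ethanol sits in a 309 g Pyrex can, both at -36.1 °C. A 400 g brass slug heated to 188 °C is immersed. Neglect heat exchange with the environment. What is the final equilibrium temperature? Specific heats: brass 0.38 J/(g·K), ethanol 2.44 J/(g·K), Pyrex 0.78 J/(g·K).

T_f ≈ -7.3 °C

Let T be the final temperature. ΣQ_i = 0:
400×0.38×(T − 188) + 323×2.44×(T − (-36.1)) + 309×0.78×(T − (-36.1)) = 0
152(T − 188) + 788.12(T − (-36.1)) + 241.02(T − (-36.1)) = 0
(152 + 788.12 + 241.02) T = 152×188 + 788.12×(-36.1) + 241.02×(-36.1)
T ≈ -7.26 °C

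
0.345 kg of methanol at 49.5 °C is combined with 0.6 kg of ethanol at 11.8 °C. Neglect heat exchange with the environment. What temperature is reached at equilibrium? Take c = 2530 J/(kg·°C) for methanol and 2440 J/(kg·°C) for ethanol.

T_f ≈ 25.9 °C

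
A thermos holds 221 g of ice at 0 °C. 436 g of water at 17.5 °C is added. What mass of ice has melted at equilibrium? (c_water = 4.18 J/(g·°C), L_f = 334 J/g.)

Heat available from the water dropping to 0 °C: 436×4.18×17.5 = 31893 J.
Melting all 221 g of ice would need 221×334 = 73814 J.
31893 J < 73814 J, so only part of the ice melts and the system sits at 0 °C.
m_melt = 31893 / L_f = 95.49 g.

m_melted ≈ 95.5 g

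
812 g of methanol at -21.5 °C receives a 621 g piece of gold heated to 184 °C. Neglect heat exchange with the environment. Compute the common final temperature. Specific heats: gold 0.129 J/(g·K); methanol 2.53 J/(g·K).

T_f ≈ -13.8 °C

Energy conservation, ΣQ = 0:
621·0.129·(T − 184) + 812·2.53·(T − (-21.5)) = 0
(80.11 + 2054.4) T = 80.11·184 + 2054.4·(-21.5)
T = -29429/2134.5 ≈ -13.79 °C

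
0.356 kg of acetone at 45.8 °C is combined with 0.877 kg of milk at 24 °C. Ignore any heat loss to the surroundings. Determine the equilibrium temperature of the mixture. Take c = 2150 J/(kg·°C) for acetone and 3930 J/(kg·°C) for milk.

T_f = Σ m_i c_i T_i / Σ m_i c_i:
T_f = (765.4·45.8 + 3446.6·24) / (765.4 + 3446.6)
    = 117774 / 4212 ≈ 27.96 °C

T_f ≈ 28.0 °C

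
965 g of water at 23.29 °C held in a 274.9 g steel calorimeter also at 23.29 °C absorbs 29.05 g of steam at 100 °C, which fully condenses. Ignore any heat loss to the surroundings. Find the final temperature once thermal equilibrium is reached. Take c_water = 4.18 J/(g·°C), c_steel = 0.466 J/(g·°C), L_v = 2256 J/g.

Net heat exchanged in the isolated system is zero:
latent heat released on condensation: 29.05×2256 = 65537
  condensate cools 100→T: 29.05×4.18×(T − 100) = 121.43(T − 100)
  original water: 4033.7(T − 23.29)
  steel cup: 274.9×0.466×(T − 23.29) = 128.1(T − 23.29)
4283.2 T = 65537 + 12143 + 96928 = 174608
T ≈ 40.77 °C (< 100 °C, so full condensation is consistent).

T_f ≈ 40.8 °C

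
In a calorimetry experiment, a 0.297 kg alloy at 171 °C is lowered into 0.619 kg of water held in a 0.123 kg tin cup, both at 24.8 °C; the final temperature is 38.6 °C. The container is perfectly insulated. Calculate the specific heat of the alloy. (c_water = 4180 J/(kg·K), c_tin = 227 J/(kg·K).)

Heat gained plus heat lost sum to zero:
0.297·c·(38.6 − 171) + 0.619·4180·(38.6 − 24.8) + 0.123·227·(38.6 − 24.8) = 0
-39.32 c = -36092
c = -36092/-39.32 ≈ 917.8 J/(kg·K)

c ≈ 918 J/(kg·K)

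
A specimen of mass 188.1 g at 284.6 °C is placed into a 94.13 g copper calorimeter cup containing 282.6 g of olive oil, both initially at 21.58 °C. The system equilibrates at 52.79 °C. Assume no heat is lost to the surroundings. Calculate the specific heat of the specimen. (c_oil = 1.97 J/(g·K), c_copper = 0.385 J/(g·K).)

c ≈ 0.424 J/(g·K)

Net heat exchanged in the isolated system is zero:
188.1×c×(52.79 − 284.6) + 282.6×1.97×(52.79 − 21.58) + 94.13×0.385×(52.79 − 21.58) = 0
-43603 c = -18506
c = -18506/-43603 ≈ 0.4244 J/(g·K)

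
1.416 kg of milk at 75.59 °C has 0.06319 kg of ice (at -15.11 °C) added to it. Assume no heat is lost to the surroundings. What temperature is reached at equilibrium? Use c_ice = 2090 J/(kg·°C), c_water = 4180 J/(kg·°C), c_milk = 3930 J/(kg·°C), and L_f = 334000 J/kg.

T_f ≈ 68.2 °C

Energy conservation, ΣQ = 0:
ice -15.11→0 °C: 0.06319·2090·15.11 = 1995.5
  latent heat to melt: 0.06319·334000 = 21105
  meltwater 0→T: 0.06319·4180·T = 264.13 T
  milk: 5564.9(T − 75.59)
5829 T = 420649 − 23101 = 397548
T ≈ 68.20 °C. Since T > 0 °C, the all-ice-melts assumption holds.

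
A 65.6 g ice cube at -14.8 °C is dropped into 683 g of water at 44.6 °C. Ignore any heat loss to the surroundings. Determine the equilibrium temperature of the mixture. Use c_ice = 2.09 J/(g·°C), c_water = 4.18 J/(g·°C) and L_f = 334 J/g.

Conservation of energy gives ΣQ = 0:
warm ice to 0 °C: 65.6×2.09×(0 − (-14.8)) = 2029.1
  melt ice: 65.6×334 = 21910
  meltwater 0→T: 65.6×4.18×T = 274.21 T
  water: 2854.9(T − 44.6)
3129.1 T = 127330 − 23940 = 103391
T ≈ 33.04 °C. Since T > 0 °C, the all-ice-melts assumption holds.

T_f ≈ 33.0 °C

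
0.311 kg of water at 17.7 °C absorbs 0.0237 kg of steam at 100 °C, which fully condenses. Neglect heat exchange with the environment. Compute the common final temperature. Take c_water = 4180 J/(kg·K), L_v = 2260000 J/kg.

T_f ≈ 61.8 °C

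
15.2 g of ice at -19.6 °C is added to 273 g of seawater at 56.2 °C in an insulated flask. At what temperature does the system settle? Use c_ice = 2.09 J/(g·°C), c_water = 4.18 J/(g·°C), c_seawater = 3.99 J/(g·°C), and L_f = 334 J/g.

T_f ≈ 48.2 °C

Setting the total heat transfer to zero:
ice -19.6→0 °C: 15.2·2.09·19.6 = 622.65; melt ice: 15.2·334 = 5076.8; warm the meltwater: 63.54 T; seawater: 1089.3(T − 56.2)
1152.8 T = 61217 − 5699.5 = 55518
T ≈ 48.16 °C — above 0 °C, consistent with complete melting.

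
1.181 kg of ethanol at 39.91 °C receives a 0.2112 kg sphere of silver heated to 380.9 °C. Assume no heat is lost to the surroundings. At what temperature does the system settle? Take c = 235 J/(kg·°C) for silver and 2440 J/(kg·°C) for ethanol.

T_f ≈ 45.7 °C

Heat lost by the silver equals heat gained by the ethanol:
0.2112·235·(380.9 − T) = 1.181·2440·(T − 39.91)
49.63(380.9 − T) = 2881.6(T − 39.91)
2931.3 T = 133911  ⇒  T ≈ 45.68 °C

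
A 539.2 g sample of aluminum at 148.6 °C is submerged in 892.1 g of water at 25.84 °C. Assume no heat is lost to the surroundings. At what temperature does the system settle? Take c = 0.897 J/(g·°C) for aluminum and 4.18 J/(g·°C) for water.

T_f ≈ 39.9 °C

Conservation of energy gives ΣQ = 0:
539.2*0.897*(T − 148.6) + 892.1*4.18*(T − 25.84) = 0
4212.6 T = 168229
T = 168229 / 4212.6 = 39.9 °C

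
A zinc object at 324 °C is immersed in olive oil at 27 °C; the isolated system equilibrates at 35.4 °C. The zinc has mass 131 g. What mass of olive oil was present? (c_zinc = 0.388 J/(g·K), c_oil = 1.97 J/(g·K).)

m ≈ 886 g

Taking heat into each body as positive, Σ m c ΔT = 0:
131·0.388·(35.4 − 324) + m·1.97·(35.4 − 27) = 0
16.55 m = 14669
m = 14669/16.55 ≈ 886.4 g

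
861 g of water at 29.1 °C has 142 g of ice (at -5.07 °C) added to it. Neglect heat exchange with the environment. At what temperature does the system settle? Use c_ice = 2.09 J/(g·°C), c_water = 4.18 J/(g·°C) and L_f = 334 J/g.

T_f ≈ 13.3 °C

Energy conservation, ΣQ = 0:
warm ice to 0 °C: 142×2.09×(0 − (-5.07)) = 1504.7; fusion: m_ice L_f = 142×334 = 47428; meltwater 0→T: 142×4.18×T = 593.56 T; water cools: 861×4.18×(T − 29.1) = 3599(T − 29.1)
4192.5 T = 104730 − 48933 = 55798
T ≈ 13.31 °C — above 0 °C, consistent with complete melting.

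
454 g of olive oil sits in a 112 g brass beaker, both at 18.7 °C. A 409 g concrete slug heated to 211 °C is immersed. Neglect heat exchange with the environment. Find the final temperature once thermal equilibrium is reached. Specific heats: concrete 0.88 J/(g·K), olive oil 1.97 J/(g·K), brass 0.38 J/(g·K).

T_f ≈ 72.1 °C

Net heat exchanged in the isolated system is zero:
409·0.88·(T − 211) + 454·1.97·(T − 18.7) + 112·0.38·(T − 18.7) = 0
1296.9 T = 93464
T ≈ 72.07 °C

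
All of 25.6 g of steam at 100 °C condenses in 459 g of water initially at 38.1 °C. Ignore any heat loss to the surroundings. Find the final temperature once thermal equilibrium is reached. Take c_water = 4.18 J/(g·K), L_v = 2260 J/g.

T_f ≈ 69.9 °C

Setting the total heat transfer to zero:
steam→water at 100 °C releases m L_v = 25.6·2260 = 57856; condensed water 100 °C→T: 107.01(T − 100); original water: 1918.6(T − 38.1)
2025.6 T = 57856 + 10701 + 73099 = 141656
T ≈ 69.93 °C, under the boiling point, so the assumption holds.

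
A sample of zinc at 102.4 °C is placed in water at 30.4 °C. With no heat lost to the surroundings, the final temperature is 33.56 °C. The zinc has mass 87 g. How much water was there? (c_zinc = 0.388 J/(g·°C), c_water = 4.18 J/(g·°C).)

Conservation of energy gives ΣQ = 0:
87×0.388×(33.56 − 102.4) + m×4.18×(33.56 − 30.4) = 0
13.21 m = 2323.8
m = 2323.8/13.21 ≈ 175.9 g

m ≈ 176 g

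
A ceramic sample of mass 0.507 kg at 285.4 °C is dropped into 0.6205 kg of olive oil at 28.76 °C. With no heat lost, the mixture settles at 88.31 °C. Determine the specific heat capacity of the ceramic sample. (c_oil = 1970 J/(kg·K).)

m_s c (T_s − T_f) = m_oil c_oil (T_f − T_0):
0.507×c×(285.4 − 88.31) = 0.6205×1970×(88.31 − 28.76)
99.92 c = 72793  ⇒  c ≈ 728.5 J/(kg·K)

c ≈ 728 J/(kg·K)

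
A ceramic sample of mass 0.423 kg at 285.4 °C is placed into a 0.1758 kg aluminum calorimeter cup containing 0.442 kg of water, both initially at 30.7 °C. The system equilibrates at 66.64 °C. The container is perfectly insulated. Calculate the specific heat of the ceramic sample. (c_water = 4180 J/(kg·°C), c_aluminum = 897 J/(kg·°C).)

c ≈ 779 J/(kg·°C)

Let T be the final temperature. ΣQ_i = 0:
0.423·c·(66.64 − 285.4) + 0.442·4180·(66.64 − 30.7) + 0.1758·897·(66.64 − 30.7) = 0
-92.54 c = -72069
c = -72069/-92.54 ≈ 778.8 J/(kg·°C)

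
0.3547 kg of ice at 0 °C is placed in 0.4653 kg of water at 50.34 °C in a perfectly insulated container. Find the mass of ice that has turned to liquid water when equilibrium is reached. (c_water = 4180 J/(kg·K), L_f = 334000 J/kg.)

m_melted ≈ 0.293 kg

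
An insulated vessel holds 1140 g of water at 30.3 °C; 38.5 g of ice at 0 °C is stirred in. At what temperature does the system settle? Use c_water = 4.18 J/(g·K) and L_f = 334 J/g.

Energy conservation, ΣQ = 0:
latent heat to melt: 38.5·334 = 12859; meltwater 0→T: 38.5·4.18·T = 160.93 T; water: 4765.2(T − 30.3)
4926.1 T = 144386 − 12859 = 131527
T ≈ 26.70 °C — above 0 °C, consistent with complete melting.

T_f ≈ 26.7 °C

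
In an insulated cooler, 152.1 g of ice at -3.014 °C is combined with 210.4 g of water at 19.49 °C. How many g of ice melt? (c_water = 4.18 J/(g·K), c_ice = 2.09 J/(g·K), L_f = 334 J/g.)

m_melted ≈ 48.5 g

Cooling the water to 0 °C releases 210.4·4.18·19.49 = 17141 J.
Of that, 152.1·2.09·3.014 = 958.12 J goes to bring the ice to 0 °C, leaving 16183 J.
To melt every bit of ice: 152.1·334 = 50801 J.
That's not enough to melt it all — equilibrium is at 0 °C with ice remaining.
m_melt = 16183 / L_f = 48.45 g.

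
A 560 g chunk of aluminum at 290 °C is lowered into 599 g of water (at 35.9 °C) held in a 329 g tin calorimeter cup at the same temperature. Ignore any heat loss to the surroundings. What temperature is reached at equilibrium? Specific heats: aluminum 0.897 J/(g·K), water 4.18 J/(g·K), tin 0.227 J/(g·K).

T_f is the heat-capacity-weighted average of the initial temperatures:
T_f = (502.32·290 + 2503.8·35.9 + 74.68·35.9) / (502.32 + 2503.8 + 74.68)
    = 238241 / 3080.8 ≈ 77.33 °C

T_f ≈ 77.3 °C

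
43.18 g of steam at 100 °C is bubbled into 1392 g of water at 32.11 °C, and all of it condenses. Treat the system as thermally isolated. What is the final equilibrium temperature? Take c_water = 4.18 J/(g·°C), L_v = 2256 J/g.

T_f ≈ 50.4 °C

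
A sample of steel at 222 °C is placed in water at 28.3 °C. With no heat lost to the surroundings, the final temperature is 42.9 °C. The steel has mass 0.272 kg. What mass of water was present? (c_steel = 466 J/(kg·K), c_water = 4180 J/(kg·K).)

m ≈ 0.372 kg

Conservation of energy gives ΣQ = 0:
0.272×466×(42.9 − 222) + m×4180×(42.9 − 28.3) = 0
61028 m = 22701
m = 22701/61028 ≈ 0.372 kg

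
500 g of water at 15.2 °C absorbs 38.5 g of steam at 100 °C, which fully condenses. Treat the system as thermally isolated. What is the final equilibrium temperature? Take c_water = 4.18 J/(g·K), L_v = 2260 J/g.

T_f ≈ 59.9 °C

Sum of m c ΔT and latent-heat terms is zero:
latent heat released on condensation: 38.5×2260 = 87010; condensate cools 100→T: 38.5×4.18×(T − 100) = 160.93(T − 100); original water: 2090(T − 15.2)
2250.9 T = 87010 + 16093 + 31768 = 134871
T ≈ 59.92 °C — below 100 °C, confirming all the steam condensed.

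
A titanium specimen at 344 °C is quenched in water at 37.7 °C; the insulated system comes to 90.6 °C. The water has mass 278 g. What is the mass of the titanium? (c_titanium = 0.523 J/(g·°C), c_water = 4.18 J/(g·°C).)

m ≈ 464 g

Heat lost by the titanium = heat gained by the water:
m×0.523×(344 − 90.6) = 278×4.18×(90.6 − 37.7)
132.53 m = 61472  ⇒  m ≈ 463.8 g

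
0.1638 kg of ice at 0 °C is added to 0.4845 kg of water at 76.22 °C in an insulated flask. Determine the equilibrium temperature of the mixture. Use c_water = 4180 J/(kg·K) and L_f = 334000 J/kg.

T_f ≈ 36.8 °C

Conservation of energy gives ΣQ = 0:
melt ice: 0.1638·334000 = 54709
  meltwater 0→T: 0.1638·4180·T = 684.68 T
  water: 2025.2(T − 76.22)
2709.9 T = 154362 − 54709 = 99652
T ≈ 36.77 °C (positive, so assuming full melt was valid).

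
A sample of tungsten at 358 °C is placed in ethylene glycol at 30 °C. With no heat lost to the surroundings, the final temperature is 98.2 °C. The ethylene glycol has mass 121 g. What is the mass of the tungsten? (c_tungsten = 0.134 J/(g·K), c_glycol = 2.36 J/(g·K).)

m ≈ 559 g

Let T be the final temperature. ΣQ_i = 0:
m·0.134·(98.2 − 358) + 121·2.36·(98.2 − 30) = 0
-34.81 m = -19475
m = -19475/-34.81 ≈ 559.4 g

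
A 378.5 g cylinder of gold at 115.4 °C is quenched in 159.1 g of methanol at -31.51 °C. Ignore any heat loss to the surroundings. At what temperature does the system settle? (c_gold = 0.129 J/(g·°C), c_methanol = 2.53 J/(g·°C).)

Heat gained plus heat lost sum to zero:
378.5·0.129·(T − 115.4) + 159.1·2.53·(T − (-31.51)) = 0
48.83(T − 115.4) + 402.52(T − (-31.51)) = 0
451.35 T = -7048.9
T = -7048.9/451.35 ≈ -15.62 °C

T_f ≈ -15.6 °C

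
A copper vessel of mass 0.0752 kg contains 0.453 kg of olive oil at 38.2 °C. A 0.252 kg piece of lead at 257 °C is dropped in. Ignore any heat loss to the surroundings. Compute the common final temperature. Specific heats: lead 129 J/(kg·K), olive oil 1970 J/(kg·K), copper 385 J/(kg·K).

T_f ≈ 45.7 °C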